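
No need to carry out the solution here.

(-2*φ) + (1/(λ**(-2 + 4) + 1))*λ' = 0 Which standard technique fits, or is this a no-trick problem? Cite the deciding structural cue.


Best approach: separation of variables — all dependence on the two variables factors apart, the defining separable shape. One could also solve this as an exact equation; with each coefficient in its own variable, separating is the same work with fewer steps.


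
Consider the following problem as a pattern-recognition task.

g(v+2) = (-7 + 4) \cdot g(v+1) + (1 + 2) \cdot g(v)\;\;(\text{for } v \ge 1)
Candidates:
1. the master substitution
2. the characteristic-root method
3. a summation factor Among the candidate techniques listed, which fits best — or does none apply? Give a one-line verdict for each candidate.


Technique: the characteristic-root method — fixed numeric weights on consecutive terms and no forcing term added: the root method in its home territory.
- the master substitution — with no divided-index recursive call, reindexing by powers of a base buys nothing.
- the characteristic-root method — yes — fits the structure here.
- a summation factor — a summation factor telescopes one-step recursions; this one carries higher-order memory.


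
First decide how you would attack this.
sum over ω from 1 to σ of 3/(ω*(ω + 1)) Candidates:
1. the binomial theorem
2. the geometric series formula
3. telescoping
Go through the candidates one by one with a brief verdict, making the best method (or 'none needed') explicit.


Best approach: telescoping — 3/(ω*(ω + 1)) hides a difference of shifted reciprocals — decompose it and the middle of the sum vanishes.
- the binomial theorem: the terms do not reassemble into a binomial power.
- the geometric series formula: the ratio of consecutive terms depends on the index.
- telescoping — applicable, and directly so.


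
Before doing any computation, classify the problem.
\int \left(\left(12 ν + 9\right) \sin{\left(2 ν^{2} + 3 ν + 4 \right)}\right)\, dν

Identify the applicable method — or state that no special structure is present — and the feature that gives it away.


Best approach: u-substitution — the only nontrivial dependence routes through 2 ν^{2} + 3 ν + 4, whose derivative supplies the leftover factor up to a constant multiple — u = 2 ν^{2} + 3 ν + 4 flattens it.


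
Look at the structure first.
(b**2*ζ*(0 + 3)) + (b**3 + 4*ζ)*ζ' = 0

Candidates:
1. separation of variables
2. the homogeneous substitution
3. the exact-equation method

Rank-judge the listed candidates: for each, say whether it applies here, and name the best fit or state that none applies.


Best approach: the exact-equation method — equality of cross partials is the green light — assemble the potential function term by term.
- separation of variables: the two dependences do not factor apart.
- the homogeneous substitution: rescaling both variables together changes the slope, so no ratio substitution collapses it.
- the exact-equation method — yes, a natural case for it.


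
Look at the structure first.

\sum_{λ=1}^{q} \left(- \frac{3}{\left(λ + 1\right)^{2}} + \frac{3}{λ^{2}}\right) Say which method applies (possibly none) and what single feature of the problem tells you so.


Verdict: telescoping — this sum is a zipper: each term contributes \frac{3}{λ^{2}} and removes the next index's value, which the following term puts back, closing term by term.


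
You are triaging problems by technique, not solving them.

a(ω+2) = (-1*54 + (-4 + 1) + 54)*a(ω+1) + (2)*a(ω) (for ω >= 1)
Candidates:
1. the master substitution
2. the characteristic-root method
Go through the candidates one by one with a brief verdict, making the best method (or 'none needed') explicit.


Diagnosis: the characteristic-root method — try a geometric ansatz r^ω: constant coefficients turn the recurrence into one polynomial equation in r.
- the master substitution — this is shift-type recursion, outside the divide-and-conquer template.
- the characteristic-root method: applies; the problem has the shape this method handles.


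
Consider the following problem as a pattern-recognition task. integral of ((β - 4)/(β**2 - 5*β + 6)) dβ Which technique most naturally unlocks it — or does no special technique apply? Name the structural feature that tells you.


Technique: partial fractions — rational integrand, reducible denominator β**2 - 5*β + 6: decompose first, integrate second.


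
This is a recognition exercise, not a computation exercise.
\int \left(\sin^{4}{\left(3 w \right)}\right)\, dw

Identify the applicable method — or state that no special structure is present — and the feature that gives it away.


Technique: a trigonometric identity — an even power like \sin^{4}{\left(3 w \right)} flattens under the half-angle identity into first-degree cosines you can integrate directly.


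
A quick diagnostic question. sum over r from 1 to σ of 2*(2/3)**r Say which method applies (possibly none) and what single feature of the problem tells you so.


Method: the geometric series formula — check a ratio of consecutive terms: it is 2/3, independent of the index, so the geometric formula closes the sum.


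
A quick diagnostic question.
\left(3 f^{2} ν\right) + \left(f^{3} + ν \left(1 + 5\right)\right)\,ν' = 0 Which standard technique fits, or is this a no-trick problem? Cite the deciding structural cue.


Diagnosis: the exact-equation method — equality of cross partials is the green light — assemble the potential function term by term.


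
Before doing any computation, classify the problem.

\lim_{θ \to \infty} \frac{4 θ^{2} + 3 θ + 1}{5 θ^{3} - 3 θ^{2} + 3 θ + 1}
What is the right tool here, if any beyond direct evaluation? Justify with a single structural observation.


Technique: dominant-term comparison — as θ grows, only the highest-degree terms matter — compare leading terms and read the limit off. Viewed as a single quotient this is an ∞/∞ form — an at-infinity application of l'Hôpital's rule would also resolve it; comparing leading growth reads the answer without differentiating.


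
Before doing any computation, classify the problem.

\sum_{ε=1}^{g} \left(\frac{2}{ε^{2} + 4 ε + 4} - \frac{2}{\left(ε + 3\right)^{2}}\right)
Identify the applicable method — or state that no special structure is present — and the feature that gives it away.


Best approach: telescoping — the piece each term subtracts is \frac{2}{ε^{2} + 4 ε + 4} advanced by one index, and it reappears with a plus sign leading the following term — the sum collapses to its boundary terms.


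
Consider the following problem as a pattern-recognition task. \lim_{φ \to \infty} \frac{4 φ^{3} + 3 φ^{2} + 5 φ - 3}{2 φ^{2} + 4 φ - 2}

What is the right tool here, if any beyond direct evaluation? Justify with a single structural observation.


Diagnosis: dominant-term comparison — at large φ only the top-degree terms survive; compare the leading terms and the limit falls out. As a single quotient, the ∞/∞ shape would yield to repeated differentiation as well — the growth comparison gets there in one look.


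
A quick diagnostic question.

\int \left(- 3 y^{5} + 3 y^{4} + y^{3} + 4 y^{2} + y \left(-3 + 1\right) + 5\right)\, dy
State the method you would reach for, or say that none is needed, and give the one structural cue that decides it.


Verdict: no special technique — scan for structure and find none: constant multiples of powers of y, integrate directly.


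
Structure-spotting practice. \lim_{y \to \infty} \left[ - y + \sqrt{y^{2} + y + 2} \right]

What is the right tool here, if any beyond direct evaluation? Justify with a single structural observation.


Method: conjugate multiplication — turning the difference into a conjugate-rationalized ratio makes the limit readable.


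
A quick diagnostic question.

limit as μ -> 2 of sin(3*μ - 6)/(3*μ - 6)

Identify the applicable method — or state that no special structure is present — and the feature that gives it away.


Verdict: l'Hôpital's rule (0/0) — numerator and denominator both vanish at 2 — a genuine 0/0 form, which is exactly when l'Hôpital applies. Known elementary limits would finish this too — the rule just bypasses the case analysis.


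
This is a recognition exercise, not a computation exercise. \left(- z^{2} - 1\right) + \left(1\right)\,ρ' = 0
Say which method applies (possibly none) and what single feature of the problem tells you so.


Technique: no special technique — the slope is a function of z alone, so integrate both sides directly.


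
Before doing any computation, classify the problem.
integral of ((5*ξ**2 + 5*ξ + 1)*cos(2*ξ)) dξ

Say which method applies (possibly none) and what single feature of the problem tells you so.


Best approach: integration by parts — a polynomial factor 5*ξ**2 + 5*ξ + 1 multiplies cos(2*ξ); differentiating 5*ξ**2 + 5*ξ + 1 lowers its degree while cos(2*ξ) integrates cleanly, so parts wins.


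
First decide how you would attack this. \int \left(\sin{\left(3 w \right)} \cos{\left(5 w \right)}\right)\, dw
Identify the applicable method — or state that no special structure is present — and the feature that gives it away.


Technique: a trigonometric identity — split \sin{\left(3 w \right)} \cos{\left(5 w \right)} with the angle-addition identities: the resulting sum integrates term by term.


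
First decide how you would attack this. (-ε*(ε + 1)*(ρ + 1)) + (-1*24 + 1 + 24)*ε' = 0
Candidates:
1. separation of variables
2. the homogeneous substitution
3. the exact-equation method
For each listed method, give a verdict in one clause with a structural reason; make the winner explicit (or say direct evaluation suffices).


Method: separation of variables — solved for the derivative, the right side splits multiplicatively into a function of each variable alone — divide and integrate each side. This doubles as a Bernoulli equation in the unknown as written; dividing and integrating works on it directly.
- separation of variables — yes — fits the structure here.
- the homogeneous substitution: rescaling both variables together changes the slope, so no ratio substitution collapses it.
- the exact-equation method — exactness fails on the nose — the mixed partials do not match.


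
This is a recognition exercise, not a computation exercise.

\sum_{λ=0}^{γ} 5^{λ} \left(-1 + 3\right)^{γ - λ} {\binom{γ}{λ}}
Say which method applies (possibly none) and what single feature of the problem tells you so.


Method: the binomial theorem — the summand is term λ of a binomial expansion in 5 and (-1 + 3); the whole sum is a single power.


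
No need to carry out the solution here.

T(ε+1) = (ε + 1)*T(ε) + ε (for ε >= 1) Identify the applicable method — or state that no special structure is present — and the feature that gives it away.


Method: a summation factor — rescale the sequence by the product of the weights ε + 1 so far — the recurrence collapses to a plain running sum.


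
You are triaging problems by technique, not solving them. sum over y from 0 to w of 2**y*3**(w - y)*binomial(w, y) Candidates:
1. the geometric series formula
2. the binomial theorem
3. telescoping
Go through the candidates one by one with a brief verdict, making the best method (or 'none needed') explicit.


Technique: the binomial theorem — binomial(w, y) weighting matched powers of 2 and 3 is the expanded form of (2 + 3)^w — fold it back up.
- the geometric series formula — dividing successive terms gives an index-dependent quantity, not a constant.
- the binomial theorem: a fit — the right tool for this form.
- telescoping: the summand is not presented as a shifted difference — a telescoping rewrite may exist, but the displayed structure does not offer one.


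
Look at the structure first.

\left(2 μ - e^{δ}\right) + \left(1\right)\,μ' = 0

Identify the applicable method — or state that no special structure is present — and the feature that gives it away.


Diagnosis: a linear integrating factor — μ enters only linearly with coefficient 2; multiply by exp of the integral of 2 and the left side becomes one derivative.


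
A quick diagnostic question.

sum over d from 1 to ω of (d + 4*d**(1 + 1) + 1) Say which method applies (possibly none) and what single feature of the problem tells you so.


Best approach: no special technique — nothing telescopes and nothing is geometric; polynomial terms in d sum term by term.


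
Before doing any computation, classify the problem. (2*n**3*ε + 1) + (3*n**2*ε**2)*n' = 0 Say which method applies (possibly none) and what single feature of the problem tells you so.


Verdict: the exact-equation method — because the two cross partials coincide, the form is conservative as written — recover its potential in (ε, n).


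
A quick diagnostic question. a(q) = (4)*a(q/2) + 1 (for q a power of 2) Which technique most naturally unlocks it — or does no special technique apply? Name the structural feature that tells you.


Technique: the master substitution — the recursive call is at index q/2 rather than a shift, a divide-and-conquer shape — substituting q = 2^m linearizes it.


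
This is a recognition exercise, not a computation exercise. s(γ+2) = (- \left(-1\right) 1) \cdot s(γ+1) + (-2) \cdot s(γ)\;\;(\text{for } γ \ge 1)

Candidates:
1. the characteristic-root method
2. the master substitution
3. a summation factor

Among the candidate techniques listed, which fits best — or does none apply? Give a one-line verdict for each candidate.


Best approach: the characteristic-root method — shift-invariance with fixed coefficients calls for exponential trials; the characteristic polynomial finds every r^γ.
- the characteristic-root method: applies; the problem has the shape this method handles.
- the master substitution — the recursion steps by a constant offset, so exponential reindexing is pointless.
- a summation factor — a summation factor telescopes one-step recursions; this one carries higher-order memory.


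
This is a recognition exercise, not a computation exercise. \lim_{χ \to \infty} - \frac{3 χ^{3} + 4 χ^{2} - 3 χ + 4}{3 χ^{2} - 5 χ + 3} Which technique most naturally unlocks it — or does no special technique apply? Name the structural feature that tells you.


Verdict: dominant-term comparison — at large χ only the top-degree terms survive; compare the leading terms and the limit falls out. Differentiating the expression as a single quotient would eventually settle it as well; matching dominant growth settles it immediately.


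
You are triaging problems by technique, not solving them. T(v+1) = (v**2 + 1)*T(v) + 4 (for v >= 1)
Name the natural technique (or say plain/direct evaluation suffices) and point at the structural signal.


Diagnosis: a summation factor — first-order, linear, moving coefficient v**2 + 1: the discrete analogue of an integrating factor handles it.


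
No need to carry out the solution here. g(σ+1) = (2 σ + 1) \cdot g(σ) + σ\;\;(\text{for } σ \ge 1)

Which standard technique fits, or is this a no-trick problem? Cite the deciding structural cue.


Method: a summation factor — rescale the sequence by the product of the weights 2 σ + 1 so far — the recurrence collapses to a plain running sum.


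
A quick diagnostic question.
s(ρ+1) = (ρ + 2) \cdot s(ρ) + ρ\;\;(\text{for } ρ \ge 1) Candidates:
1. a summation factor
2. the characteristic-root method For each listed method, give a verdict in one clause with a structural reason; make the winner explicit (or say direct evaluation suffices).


Verdict: a summation factor — because the multiplier ρ + 2 is index-dependent, divide through by its running product and sum the resulting differences.
- a summation factor — a fit — the right tool for this form.
- the characteristic-root method — the coefficients vary with the index, breaking the constant-coefficient structure the method needs.


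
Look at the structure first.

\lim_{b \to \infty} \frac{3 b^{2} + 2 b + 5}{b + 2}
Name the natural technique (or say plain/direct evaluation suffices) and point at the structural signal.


Verdict: dominant-term comparison — at large b only the top-degree terms survive; compare the leading terms and the limit falls out. Differentiating the expression as a single quotient would eventually settle it as well; matching dominant growth settles it immediately.


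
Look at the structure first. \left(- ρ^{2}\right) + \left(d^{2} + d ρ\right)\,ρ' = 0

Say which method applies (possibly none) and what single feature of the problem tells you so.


Method: the homogeneous substitution — the slope's numerator and denominator have matching total degree, so it depends only on ρ/d and the ratio substitution collapses it. Rewriting — with the variables' roles exchanged where the shape demands it — would expose a Bernoulli structure too; the homogeneous substitution simply reads the degrees directly.


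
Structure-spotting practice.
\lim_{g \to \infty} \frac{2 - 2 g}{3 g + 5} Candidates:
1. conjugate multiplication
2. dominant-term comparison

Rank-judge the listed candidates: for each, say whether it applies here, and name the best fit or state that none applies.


Technique: dominant-term comparison — divide by the highest power of g present: lower-order terms vanish and the dominant ratio remains.
- conjugate multiplication: no divergent radical difference is present for a conjugate pair to cancel.
- dominant-term comparison — a fit — the right tool for this form.


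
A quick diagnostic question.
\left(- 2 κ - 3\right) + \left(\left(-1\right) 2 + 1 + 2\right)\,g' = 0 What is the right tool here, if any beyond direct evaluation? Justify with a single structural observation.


Diagnosis: no special technique — the slope is a function of κ alone, so integrate both sides directly.


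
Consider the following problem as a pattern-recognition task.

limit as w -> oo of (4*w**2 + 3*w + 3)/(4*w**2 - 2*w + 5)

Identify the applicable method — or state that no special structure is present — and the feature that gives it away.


Diagnosis: dominant-term comparison — at large w only the top-degree terms survive; compare the leading terms and the limit falls out. Differentiating the expression as a single quotient would eventually settle it as well; matching dominant growth settles it immediately.


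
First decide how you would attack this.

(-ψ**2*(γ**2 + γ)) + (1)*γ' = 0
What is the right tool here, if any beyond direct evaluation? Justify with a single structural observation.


Best approach: separation of variables — solved for the derivative, the right side factors as ψ**2 times γ**2 + γ — all ψ-dependence separates from all γ-dependence. Rearranged, this also fits the Bernoulli template directly; separation reads the product structure as given.


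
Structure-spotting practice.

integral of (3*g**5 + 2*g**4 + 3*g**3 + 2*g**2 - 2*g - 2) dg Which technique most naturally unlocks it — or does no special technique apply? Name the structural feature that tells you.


Best approach: no special technique — the integrand is a sum of constant multiples of powers of g — integrate term by term.


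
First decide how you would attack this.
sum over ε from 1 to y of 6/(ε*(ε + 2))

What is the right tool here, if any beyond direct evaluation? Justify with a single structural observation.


Verdict: telescoping — one partial-fraction pass turns 6/(ε*(ε + 2)) into a shifted difference, and shifted differences telescope.


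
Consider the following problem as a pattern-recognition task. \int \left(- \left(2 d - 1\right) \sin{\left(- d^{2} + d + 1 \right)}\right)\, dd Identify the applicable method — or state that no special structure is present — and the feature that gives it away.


Method: u-substitution — collected, the integrand has one factor that is, up to a constant, the derivative of an inner expression the rest depends on — substitute for that inner expression.


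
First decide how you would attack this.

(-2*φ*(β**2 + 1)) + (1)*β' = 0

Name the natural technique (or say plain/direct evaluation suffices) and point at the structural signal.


Diagnosis: separation of variables — one side of the product carries the independent variable, the other the unknown — the textbook separation shape.


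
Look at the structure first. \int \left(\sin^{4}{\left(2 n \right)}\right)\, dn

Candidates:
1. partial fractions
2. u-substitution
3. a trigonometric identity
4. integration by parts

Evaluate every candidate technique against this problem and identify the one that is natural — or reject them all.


Diagnosis: a trigonometric identity — reduce \sin^{4}{\left(2 n \right)} with the power-reduction formula and the integral becomes first-degree trigonometry.
- partial fractions: there is no rational-function structure to decompose.
- u-substitution — no subexpression of the integrand pairs with its own derivative as a factor — individual terms may offer their own substitutions, but any change of variable covering the whole integral would have to be constructed from outside the expression.
- a trigonometric identity: applies; the problem has the shape this method handles.
- integration by parts: not the fit here: there is no polynomial factor to ladder down — parts can still close the trigonometric product by recursion, though the identity rewrite is the direct route.


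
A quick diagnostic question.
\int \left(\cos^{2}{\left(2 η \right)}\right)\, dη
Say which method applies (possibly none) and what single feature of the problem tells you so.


Technique: a trigonometric identity — \cos^{2}{\left(2 η \right)} is an even power — the power-reduction identity rewrites it into first-degree cosines.


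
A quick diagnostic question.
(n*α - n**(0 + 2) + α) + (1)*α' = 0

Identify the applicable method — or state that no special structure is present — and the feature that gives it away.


Diagnosis: a linear integrating factor — the unknown enters only to the first power against a nonzero forcing term — the integrating-factor template applies directly.


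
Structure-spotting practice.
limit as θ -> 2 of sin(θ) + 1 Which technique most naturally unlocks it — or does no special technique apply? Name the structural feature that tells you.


Technique: no special technique — no denominator vanishes and nothing blows up at 2: direct substitution is the whole computation.


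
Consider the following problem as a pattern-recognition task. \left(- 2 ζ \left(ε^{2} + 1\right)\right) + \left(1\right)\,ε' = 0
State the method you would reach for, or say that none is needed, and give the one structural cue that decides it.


Technique: separation of variables — solved for the derivative, the right side splits multiplicatively into a function of each variable alone — divide and integrate each side.


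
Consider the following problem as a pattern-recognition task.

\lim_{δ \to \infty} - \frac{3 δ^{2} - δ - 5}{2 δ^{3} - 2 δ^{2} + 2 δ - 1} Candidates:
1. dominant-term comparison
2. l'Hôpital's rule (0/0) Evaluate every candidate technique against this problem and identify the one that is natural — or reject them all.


Diagnosis: dominant-term comparison — growth-rate triage: the leading powers of δ decide the limit, everything else is noise.
- dominant-term comparison: applicable, and directly so.
- l'Hôpital's rule (0/0): as a single quotient the expression runs to ∞/∞ at the limit point — an at-infinity form of the rule would apply, though the leading-growth comparison is the direct reading.


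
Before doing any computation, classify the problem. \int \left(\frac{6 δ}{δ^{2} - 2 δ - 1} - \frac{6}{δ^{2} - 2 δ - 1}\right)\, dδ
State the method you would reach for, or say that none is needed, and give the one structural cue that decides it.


Diagnosis: u-substitution — viewed as a product, the integrand is a composition evaluated at δ^{2} - 2 δ - 1 times (a constant multiple of) that inner expression's derivative, so u = δ^{2} - 2 δ - 1 makes it elementary.


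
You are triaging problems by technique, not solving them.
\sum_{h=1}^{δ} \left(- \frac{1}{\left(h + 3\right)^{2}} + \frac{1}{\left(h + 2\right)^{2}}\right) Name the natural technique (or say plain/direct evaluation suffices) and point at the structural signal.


Best approach: telescoping — each term adds \frac{1}{\left(h + 2\right)^{2}} and subtracts the same expression advanced one index; that subtracted piece cancels against the next term's added copy — only the boundary terms survive.


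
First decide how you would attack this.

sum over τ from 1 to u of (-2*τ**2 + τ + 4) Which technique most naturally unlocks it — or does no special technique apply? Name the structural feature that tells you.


Technique: no special technique — with only polynomial terms in τ present, the classical sum-of-powers identities are all you need.


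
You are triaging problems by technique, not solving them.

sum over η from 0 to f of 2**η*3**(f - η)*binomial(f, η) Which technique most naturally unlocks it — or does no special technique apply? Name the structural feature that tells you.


Technique: the binomial theorem — binomial(f, η) weighting matched powers of 2 and 3 is the expanded form of (2 + 3)^f — fold it back up.


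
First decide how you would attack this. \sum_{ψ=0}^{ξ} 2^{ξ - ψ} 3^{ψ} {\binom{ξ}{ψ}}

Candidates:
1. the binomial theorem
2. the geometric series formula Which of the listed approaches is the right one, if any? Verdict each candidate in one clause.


Best approach: the binomial theorem — binomial coefficients against complementary powers of 3 and 2: recognize the binomial expansion and resum.
- the binomial theorem: applies; the problem has the shape this method handles.
- the geometric series formula: consecutive terms are not related by a fixed multiplier.


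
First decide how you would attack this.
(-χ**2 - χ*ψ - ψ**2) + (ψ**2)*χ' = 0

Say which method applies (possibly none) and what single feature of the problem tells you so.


Verdict: the homogeneous substitution — the slope's numerator and denominator have matching total degree, so it depends only on χ/ψ and the ratio substitution collapses it.


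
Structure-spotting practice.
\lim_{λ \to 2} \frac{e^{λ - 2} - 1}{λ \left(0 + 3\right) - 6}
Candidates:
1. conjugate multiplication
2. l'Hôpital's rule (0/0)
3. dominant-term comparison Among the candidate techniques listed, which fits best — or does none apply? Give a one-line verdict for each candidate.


Best approach: l'Hôpital's rule (0/0) — the 0/0 form at 2 is the signature situation for l'Hôpital's rule. A first-order expansion at the point is an equally standard path; the rule packages it.
- conjugate multiplication — there are no radicals in tension whose conjugate would simplify matters.
- l'Hôpital's rule (0/0): a fit — the right tool for this form.
- dominant-term comparison: this is not a rational comparison of growth rates at infinity.


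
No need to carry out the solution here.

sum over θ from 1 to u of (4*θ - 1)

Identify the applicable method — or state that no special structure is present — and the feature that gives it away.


Best approach: no special technique — every summand is a constant multiple of a power of θ — apply the standard power-sum identities one degree at a time.


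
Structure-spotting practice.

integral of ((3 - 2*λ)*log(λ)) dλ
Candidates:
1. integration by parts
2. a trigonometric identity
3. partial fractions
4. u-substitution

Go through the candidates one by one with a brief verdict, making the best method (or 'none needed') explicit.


Method: integration by parts — the presence of log(λ) against a polynomial factor is the standard differentiate-the-log setup.
- integration by parts: applies; the problem has the shape this method handles.
- a trigonometric identity: there is no trigonometric structure at all — the integrand carries no sine or cosine to rewrite.
- partial fractions: there is no rational-function structure to decompose.
- u-substitution: no subexpression of the integrand pairs with its own derivative as a factor — individual terms may offer their own substitutions, but any change of variable covering the whole integral would have to be constructed from outside the expression.


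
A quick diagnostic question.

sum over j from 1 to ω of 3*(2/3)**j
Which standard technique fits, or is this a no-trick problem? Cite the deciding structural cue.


Best approach: the geometric series formula — consecutive terms stand in a fixed index-free ratio — the geometric sum formula closes it.


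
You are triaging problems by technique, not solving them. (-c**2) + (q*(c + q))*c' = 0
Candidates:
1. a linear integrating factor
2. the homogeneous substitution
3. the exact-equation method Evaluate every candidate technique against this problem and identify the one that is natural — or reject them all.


Verdict: the homogeneous substitution — the slope's numerator and denominator share total degree; set v = c/q and the equation drops to separable form. Rewriting — with the variables' roles exchanged where the shape demands it — would expose a Bernoulli structure too; the homogeneous substitution simply reads the degrees directly.
- a linear integrating factor: a nonlinear term in the unknown puts this outside the integrating-factor template.
- the homogeneous substitution: applies; the problem has the shape this method handles.
- the exact-equation method — the mixed-partials test fails on this split — it is not an exact differential as presented.


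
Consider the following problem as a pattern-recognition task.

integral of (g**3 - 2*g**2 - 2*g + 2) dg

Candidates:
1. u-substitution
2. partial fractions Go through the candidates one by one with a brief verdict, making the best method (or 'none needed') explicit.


Technique: no special technique — a term-by-term power-rule job in g; no substitution or rearrangement earns its keep here.
- u-substitution — any workable substitution here is cosmetic — the integrand is already in directly integrable form.
- partial fractions — the expression is not a ratio of polynomials that decomposes further.


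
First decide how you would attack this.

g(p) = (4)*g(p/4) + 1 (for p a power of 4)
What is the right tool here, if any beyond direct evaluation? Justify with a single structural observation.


Best approach: the master substitution — the argument p/4 divides the index by 4; the standard p = 4^m substitution converts it to a constant-shift recurrence.


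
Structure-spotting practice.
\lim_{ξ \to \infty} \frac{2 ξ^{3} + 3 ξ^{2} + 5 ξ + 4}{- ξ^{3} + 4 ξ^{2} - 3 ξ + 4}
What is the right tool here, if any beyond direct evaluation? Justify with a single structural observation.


Technique: dominant-term comparison — growth-rate triage: the leading powers of ξ decide the limit, everything else is noise. Viewed as a single quotient this is an ∞/∞ form — an at-infinity application of l'Hôpital's rule would also resolve it; comparing leading growth reads the answer without differentiating.


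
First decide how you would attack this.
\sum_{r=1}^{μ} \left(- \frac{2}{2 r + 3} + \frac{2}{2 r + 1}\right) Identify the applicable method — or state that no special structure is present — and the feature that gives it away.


Verdict: telescoping — the summand is \frac{2}{2 r + 1} minus the same expression shifted by one, so consecutive terms cancel in pairs.


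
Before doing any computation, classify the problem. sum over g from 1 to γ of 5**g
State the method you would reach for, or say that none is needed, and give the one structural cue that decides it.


Verdict: the geometric series formula — each term is 5 times the previous one, so the geometric-series formula applies directly.


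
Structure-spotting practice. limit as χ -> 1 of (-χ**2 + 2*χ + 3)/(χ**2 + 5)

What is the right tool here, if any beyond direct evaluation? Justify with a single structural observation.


Best approach: no special technique — no vanishing denominator and no indeterminate clash at the point — evaluation is immediate.


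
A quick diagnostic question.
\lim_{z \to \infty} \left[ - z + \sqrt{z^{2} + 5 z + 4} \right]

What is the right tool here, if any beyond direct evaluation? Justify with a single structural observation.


Method: conjugate multiplication — an infinity-minus-infinity difference with a surviving radical — multiply by the conjugate to cancel the divergence.


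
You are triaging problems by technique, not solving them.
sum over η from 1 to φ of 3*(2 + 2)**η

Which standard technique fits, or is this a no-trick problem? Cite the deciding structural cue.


Technique: the geometric series formula — consecutive terms stand in a fixed index-free ratio — the geometric sum formula closes it.


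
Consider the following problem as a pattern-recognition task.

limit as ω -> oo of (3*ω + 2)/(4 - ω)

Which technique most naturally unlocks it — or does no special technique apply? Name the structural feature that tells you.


Diagnosis: dominant-term comparison — divide through by the highest power of ω; every lower-order term dies and the dominant terms decide the limit. Viewed as a single quotient this is an ∞/∞ form — an at-infinity application of l'Hôpital's rule would also resolve it; comparing leading growth reads the answer without differentiating.


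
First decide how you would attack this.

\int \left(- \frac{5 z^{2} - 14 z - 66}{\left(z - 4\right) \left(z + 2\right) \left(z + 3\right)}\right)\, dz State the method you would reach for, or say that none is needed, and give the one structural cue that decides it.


Best approach: partial fractions — the bottom factors while the top stays lower-degree — split into simple fractions and integrate piece by piece.


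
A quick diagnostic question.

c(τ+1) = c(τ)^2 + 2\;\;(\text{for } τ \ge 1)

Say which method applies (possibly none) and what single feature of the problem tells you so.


Method: no special technique — the unknown sequence enters the update nonlinearly, so no linear method fits the recurrence as written — direct iteration remains.


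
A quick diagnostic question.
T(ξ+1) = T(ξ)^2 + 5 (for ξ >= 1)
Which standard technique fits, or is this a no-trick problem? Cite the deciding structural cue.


Verdict: no special technique — no ansatz, no master substitution, no summation factor survives the nonlinearity here.


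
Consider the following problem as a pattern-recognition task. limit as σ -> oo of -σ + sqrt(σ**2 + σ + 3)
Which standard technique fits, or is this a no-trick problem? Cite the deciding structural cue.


Technique: conjugate multiplication — two divergent pieces with a minus sign between them and a radical in the mix: rationalize sqrt(σ**2 + σ + 3) - σ before any limit law applies.


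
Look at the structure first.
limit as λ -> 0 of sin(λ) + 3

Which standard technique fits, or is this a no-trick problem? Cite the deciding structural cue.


Verdict: no special technique — the expression is continuous at the evaluation point — substitute directly; no indeterminate form appears.


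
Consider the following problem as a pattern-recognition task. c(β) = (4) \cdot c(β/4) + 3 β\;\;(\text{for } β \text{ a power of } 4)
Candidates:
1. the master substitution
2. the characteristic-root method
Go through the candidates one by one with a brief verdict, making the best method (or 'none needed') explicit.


Verdict: the master substitution — treat m = log base 4 of β as the new clock: one recursion step advances m by one while β scales by 4.
- the master substitution: yes — fits the structure here.
- the characteristic-root method: the recursion divides its index rather than shifting it — outside the constant-shift family the root method covers.


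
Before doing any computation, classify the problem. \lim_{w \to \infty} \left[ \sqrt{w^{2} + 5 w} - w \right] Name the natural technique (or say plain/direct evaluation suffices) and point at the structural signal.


Diagnosis: conjugate multiplication — neither \sqrt{w^{2} + 5 w} nor w converges alone, so rewrite their difference as a conjugate-rationalized quotient first.


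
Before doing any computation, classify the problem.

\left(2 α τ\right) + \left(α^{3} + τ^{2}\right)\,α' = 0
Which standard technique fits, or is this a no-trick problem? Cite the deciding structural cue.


Technique: the exact-equation method — 2 α τ and α^{3} + τ^{2} pass the exactness check on the nose, so no integrating factor in τ or α is needed at all.


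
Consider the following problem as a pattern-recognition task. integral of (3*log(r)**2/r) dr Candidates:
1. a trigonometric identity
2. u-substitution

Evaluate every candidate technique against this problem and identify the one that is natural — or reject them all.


Verdict: u-substitution — read it as f(log(r)) times a constant multiple of d(log(r)): one substitution, u = log(r), finishes it.
- a trigonometric identity: no sine or cosine appears, so there is nothing for a trigonometric identity to act on.
- u-substitution — applicable, and directly so.


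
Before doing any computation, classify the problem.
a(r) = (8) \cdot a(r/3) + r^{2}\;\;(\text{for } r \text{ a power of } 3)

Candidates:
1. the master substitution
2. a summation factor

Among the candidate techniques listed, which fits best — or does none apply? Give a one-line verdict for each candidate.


Best approach: the master substitution — the argument contracts 3-fold per step: reindex r exponentially and solve the linear recurrence in the new index.
- the master substitution: a fit — the right tool for this form.
- a summation factor — the recursion divides its index rather than shifting it — there is no previous-term chain for a summation factor to telescope.


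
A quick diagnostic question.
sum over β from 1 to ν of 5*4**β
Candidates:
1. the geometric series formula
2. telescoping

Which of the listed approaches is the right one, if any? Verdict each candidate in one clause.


Diagnosis: the geometric series formula — consecutive terms stand in a fixed index-free ratio — the geometric sum formula closes it.
- the geometric series formula: yes, a natural case for it.
- telescoping — neither a shifted-difference shape nor integer-spaced poles are present.


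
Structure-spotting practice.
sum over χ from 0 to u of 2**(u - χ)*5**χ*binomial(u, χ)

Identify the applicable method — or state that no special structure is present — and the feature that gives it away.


Best approach: the binomial theorem — the summand is term χ of a binomial expansion in 5 and 2; the whole sum is a single power.


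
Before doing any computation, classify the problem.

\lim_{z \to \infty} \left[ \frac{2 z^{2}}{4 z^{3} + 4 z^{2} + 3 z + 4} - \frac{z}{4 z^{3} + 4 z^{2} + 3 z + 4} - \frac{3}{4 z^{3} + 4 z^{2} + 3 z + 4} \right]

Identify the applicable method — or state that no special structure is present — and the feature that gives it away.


Method: dominant-term comparison — divide by the highest power of z present: lower-order terms vanish and the dominant ratio remains. Differentiating the expression as a single quotient would eventually settle it as well; matching dominant growth settles it immediately.


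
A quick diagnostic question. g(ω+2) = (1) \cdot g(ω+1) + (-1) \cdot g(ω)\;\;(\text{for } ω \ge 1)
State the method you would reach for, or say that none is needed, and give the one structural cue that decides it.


Best approach: the characteristic-root method — fixed numeric weights on consecutive terms and no forcing term added: the root method in its home territory.
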